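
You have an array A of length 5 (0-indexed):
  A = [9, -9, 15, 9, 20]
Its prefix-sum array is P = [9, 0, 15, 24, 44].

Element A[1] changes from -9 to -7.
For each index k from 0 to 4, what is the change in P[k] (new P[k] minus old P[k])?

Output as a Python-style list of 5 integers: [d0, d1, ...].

Element change: A[1] -9 -> -7, delta = 2
For k < 1: P[k] unchanged, delta_P[k] = 0
For k >= 1: P[k] shifts by exactly 2
Delta array: [0, 2, 2, 2, 2]

Answer: [0, 2, 2, 2, 2]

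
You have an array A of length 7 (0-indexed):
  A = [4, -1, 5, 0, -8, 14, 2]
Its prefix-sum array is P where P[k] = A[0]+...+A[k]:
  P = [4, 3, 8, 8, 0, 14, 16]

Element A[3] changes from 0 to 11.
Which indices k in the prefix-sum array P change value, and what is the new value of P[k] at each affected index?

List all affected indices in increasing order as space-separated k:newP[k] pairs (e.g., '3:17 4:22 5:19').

P[k] = A[0] + ... + A[k]
P[k] includes A[3] iff k >= 3
Affected indices: 3, 4, ..., 6; delta = 11
  P[3]: 8 + 11 = 19
  P[4]: 0 + 11 = 11
  P[5]: 14 + 11 = 25
  P[6]: 16 + 11 = 27

Answer: 3:19 4:11 5:25 6:27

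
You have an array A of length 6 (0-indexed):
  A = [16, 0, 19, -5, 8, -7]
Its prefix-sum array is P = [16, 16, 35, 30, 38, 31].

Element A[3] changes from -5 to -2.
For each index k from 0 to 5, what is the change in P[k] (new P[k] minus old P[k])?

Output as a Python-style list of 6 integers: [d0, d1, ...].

Answer: [0, 0, 0, 3, 3, 3]

Derivation:
Element change: A[3] -5 -> -2, delta = 3
For k < 3: P[k] unchanged, delta_P[k] = 0
For k >= 3: P[k] shifts by exactly 3
Delta array: [0, 0, 0, 3, 3, 3]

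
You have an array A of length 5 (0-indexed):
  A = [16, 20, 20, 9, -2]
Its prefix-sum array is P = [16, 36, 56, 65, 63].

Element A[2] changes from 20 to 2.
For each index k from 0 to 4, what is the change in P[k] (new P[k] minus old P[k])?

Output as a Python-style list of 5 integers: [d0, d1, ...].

Answer: [0, 0, -18, -18, -18]

Derivation:
Element change: A[2] 20 -> 2, delta = -18
For k < 2: P[k] unchanged, delta_P[k] = 0
For k >= 2: P[k] shifts by exactly -18
Delta array: [0, 0, -18, -18, -18]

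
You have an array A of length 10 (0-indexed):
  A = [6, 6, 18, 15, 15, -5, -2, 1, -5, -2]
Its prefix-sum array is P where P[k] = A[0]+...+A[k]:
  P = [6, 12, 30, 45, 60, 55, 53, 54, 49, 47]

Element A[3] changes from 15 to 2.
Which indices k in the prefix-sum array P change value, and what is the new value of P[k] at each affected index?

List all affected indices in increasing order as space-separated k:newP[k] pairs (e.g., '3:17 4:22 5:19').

P[k] = A[0] + ... + A[k]
P[k] includes A[3] iff k >= 3
Affected indices: 3, 4, ..., 9; delta = -13
  P[3]: 45 + -13 = 32
  P[4]: 60 + -13 = 47
  P[5]: 55 + -13 = 42
  P[6]: 53 + -13 = 40
  P[7]: 54 + -13 = 41
  P[8]: 49 + -13 = 36
  P[9]: 47 + -13 = 34

Answer: 3:32 4:47 5:42 6:40 7:41 8:36 9:34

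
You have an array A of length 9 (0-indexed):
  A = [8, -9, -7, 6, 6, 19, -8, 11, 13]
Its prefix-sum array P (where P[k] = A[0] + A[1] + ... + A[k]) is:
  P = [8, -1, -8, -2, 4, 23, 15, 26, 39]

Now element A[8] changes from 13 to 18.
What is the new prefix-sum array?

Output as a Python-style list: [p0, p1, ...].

Answer: [8, -1, -8, -2, 4, 23, 15, 26, 44]

Derivation:
Change: A[8] 13 -> 18, delta = 5
P[k] for k < 8: unchanged (A[8] not included)
P[k] for k >= 8: shift by delta = 5
  P[0] = 8 + 0 = 8
  P[1] = -1 + 0 = -1
  P[2] = -8 + 0 = -8
  P[3] = -2 + 0 = -2
  P[4] = 4 + 0 = 4
  P[5] = 23 + 0 = 23
  P[6] = 15 + 0 = 15
  P[7] = 26 + 0 = 26
  P[8] = 39 + 5 = 44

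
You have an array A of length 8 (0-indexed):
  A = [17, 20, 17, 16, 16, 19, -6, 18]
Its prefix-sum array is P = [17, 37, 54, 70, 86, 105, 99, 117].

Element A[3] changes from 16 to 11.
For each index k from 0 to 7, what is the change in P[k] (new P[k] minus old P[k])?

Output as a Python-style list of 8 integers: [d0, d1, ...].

Answer: [0, 0, 0, -5, -5, -5, -5, -5]

Derivation:
Element change: A[3] 16 -> 11, delta = -5
For k < 3: P[k] unchanged, delta_P[k] = 0
For k >= 3: P[k] shifts by exactly -5
Delta array: [0, 0, 0, -5, -5, -5, -5, -5]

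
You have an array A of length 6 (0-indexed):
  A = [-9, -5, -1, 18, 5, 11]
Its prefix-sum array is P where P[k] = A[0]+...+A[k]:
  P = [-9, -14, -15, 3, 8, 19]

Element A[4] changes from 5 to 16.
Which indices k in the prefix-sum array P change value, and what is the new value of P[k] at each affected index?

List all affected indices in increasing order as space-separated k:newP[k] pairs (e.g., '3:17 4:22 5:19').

P[k] = A[0] + ... + A[k]
P[k] includes A[4] iff k >= 4
Affected indices: 4, 5, ..., 5; delta = 11
  P[4]: 8 + 11 = 19
  P[5]: 19 + 11 = 30

Answer: 4:19 5:30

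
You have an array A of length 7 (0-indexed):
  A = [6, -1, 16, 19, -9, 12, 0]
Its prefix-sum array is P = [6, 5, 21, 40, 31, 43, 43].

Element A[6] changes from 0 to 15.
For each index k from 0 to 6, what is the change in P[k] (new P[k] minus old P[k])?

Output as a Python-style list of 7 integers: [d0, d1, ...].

Element change: A[6] 0 -> 15, delta = 15
For k < 6: P[k] unchanged, delta_P[k] = 0
For k >= 6: P[k] shifts by exactly 15
Delta array: [0, 0, 0, 0, 0, 0, 15]

Answer: [0, 0, 0, 0, 0, 0, 15]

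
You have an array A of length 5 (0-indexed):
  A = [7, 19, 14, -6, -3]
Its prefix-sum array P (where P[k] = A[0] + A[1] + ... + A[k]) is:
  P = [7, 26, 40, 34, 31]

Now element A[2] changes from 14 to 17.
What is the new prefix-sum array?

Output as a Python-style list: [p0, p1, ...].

Change: A[2] 14 -> 17, delta = 3
P[k] for k < 2: unchanged (A[2] not included)
P[k] for k >= 2: shift by delta = 3
  P[0] = 7 + 0 = 7
  P[1] = 26 + 0 = 26
  P[2] = 40 + 3 = 43
  P[3] = 34 + 3 = 37
  P[4] = 31 + 3 = 34

Answer: [7, 26, 43, 37, 34]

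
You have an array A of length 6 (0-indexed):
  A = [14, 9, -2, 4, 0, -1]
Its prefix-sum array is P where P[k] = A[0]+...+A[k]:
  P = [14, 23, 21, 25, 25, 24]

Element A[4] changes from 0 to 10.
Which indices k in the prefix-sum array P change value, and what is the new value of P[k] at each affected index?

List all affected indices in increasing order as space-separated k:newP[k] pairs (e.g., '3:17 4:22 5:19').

P[k] = A[0] + ... + A[k]
P[k] includes A[4] iff k >= 4
Affected indices: 4, 5, ..., 5; delta = 10
  P[4]: 25 + 10 = 35
  P[5]: 24 + 10 = 34

Answer: 4:35 5:34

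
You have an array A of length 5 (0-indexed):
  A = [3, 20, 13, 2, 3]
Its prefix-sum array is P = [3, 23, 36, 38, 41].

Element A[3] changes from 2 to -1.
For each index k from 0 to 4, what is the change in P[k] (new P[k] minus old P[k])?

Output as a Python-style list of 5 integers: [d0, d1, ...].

Answer: [0, 0, 0, -3, -3]

Derivation:
Element change: A[3] 2 -> -1, delta = -3
For k < 3: P[k] unchanged, delta_P[k] = 0
For k >= 3: P[k] shifts by exactly -3
Delta array: [0, 0, 0, -3, -3]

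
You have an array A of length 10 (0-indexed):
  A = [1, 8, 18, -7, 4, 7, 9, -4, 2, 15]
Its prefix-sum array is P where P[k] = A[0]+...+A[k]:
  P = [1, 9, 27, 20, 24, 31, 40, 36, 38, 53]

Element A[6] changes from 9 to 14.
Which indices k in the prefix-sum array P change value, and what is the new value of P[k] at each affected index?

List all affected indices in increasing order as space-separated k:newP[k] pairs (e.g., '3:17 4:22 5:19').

Answer: 6:45 7:41 8:43 9:58

Derivation:
P[k] = A[0] + ... + A[k]
P[k] includes A[6] iff k >= 6
Affected indices: 6, 7, ..., 9; delta = 5
  P[6]: 40 + 5 = 45
  P[7]: 36 + 5 = 41
  P[8]: 38 + 5 = 43
  P[9]: 53 + 5 = 58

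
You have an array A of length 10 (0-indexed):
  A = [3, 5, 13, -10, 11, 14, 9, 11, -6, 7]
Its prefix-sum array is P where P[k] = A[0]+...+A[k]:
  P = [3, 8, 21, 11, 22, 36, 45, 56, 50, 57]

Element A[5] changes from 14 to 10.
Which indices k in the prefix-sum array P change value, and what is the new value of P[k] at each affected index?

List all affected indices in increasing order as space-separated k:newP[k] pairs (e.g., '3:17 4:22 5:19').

P[k] = A[0] + ... + A[k]
P[k] includes A[5] iff k >= 5
Affected indices: 5, 6, ..., 9; delta = -4
  P[5]: 36 + -4 = 32
  P[6]: 45 + -4 = 41
  P[7]: 56 + -4 = 52
  P[8]: 50 + -4 = 46
  P[9]: 57 + -4 = 53

Answer: 5:32 6:41 7:52 8:46 9:53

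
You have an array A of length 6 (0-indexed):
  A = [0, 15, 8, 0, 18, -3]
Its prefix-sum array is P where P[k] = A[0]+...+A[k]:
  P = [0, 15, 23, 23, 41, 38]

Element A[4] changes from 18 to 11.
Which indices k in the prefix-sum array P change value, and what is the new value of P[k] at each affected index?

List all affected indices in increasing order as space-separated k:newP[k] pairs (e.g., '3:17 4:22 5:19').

P[k] = A[0] + ... + A[k]
P[k] includes A[4] iff k >= 4
Affected indices: 4, 5, ..., 5; delta = -7
  P[4]: 41 + -7 = 34
  P[5]: 38 + -7 = 31

Answer: 4:34 5:31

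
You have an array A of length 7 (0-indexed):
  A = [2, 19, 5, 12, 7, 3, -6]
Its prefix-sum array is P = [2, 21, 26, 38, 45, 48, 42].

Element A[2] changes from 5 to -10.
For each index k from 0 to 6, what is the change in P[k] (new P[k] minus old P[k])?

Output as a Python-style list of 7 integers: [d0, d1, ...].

Element change: A[2] 5 -> -10, delta = -15
For k < 2: P[k] unchanged, delta_P[k] = 0
For k >= 2: P[k] shifts by exactly -15
Delta array: [0, 0, -15, -15, -15, -15, -15]

Answer: [0, 0, -15, -15, -15, -15, -15]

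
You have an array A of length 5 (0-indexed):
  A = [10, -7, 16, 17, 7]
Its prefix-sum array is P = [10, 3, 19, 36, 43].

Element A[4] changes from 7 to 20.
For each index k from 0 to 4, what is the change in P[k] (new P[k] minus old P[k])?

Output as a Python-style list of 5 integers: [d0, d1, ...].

Element change: A[4] 7 -> 20, delta = 13
For k < 4: P[k] unchanged, delta_P[k] = 0
For k >= 4: P[k] shifts by exactly 13
Delta array: [0, 0, 0, 0, 13]

Answer: [0, 0, 0, 0, 13]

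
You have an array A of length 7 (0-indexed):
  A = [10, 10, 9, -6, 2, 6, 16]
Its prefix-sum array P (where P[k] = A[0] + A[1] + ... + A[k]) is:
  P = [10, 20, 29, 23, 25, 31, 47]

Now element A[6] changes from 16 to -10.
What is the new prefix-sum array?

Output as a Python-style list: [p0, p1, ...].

Change: A[6] 16 -> -10, delta = -26
P[k] for k < 6: unchanged (A[6] not included)
P[k] for k >= 6: shift by delta = -26
  P[0] = 10 + 0 = 10
  P[1] = 20 + 0 = 20
  P[2] = 29 + 0 = 29
  P[3] = 23 + 0 = 23
  P[4] = 25 + 0 = 25
  P[5] = 31 + 0 = 31
  P[6] = 47 + -26 = 21

Answer: [10, 20, 29, 23, 25, 31, 21]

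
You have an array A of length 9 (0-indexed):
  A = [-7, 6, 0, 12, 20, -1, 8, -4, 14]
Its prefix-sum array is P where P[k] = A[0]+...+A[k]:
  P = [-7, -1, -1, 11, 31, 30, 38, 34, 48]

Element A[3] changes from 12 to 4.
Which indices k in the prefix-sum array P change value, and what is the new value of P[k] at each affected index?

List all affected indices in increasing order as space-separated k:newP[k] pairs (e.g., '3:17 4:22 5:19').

Answer: 3:3 4:23 5:22 6:30 7:26 8:40

Derivation:
P[k] = A[0] + ... + A[k]
P[k] includes A[3] iff k >= 3
Affected indices: 3, 4, ..., 8; delta = -8
  P[3]: 11 + -8 = 3
  P[4]: 31 + -8 = 23
  P[5]: 30 + -8 = 22
  P[6]: 38 + -8 = 30
  P[7]: 34 + -8 = 26
  P[8]: 48 + -8 = 40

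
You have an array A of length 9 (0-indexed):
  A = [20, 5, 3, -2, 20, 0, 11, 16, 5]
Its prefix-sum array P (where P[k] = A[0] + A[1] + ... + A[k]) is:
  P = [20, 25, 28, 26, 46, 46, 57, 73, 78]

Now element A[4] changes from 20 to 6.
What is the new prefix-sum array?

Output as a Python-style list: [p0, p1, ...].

Answer: [20, 25, 28, 26, 32, 32, 43, 59, 64]

Derivation:
Change: A[4] 20 -> 6, delta = -14
P[k] for k < 4: unchanged (A[4] not included)
P[k] for k >= 4: shift by delta = -14
  P[0] = 20 + 0 = 20
  P[1] = 25 + 0 = 25
  P[2] = 28 + 0 = 28
  P[3] = 26 + 0 = 26
  P[4] = 46 + -14 = 32
  P[5] = 46 + -14 = 32
  P[6] = 57 + -14 = 43
  P[7] = 73 + -14 = 59
  P[8] = 78 + -14 = 64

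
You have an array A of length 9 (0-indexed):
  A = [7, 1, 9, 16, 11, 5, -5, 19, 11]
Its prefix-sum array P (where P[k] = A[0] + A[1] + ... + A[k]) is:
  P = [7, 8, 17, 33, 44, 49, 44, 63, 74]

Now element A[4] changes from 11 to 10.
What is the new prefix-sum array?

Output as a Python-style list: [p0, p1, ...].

Change: A[4] 11 -> 10, delta = -1
P[k] for k < 4: unchanged (A[4] not included)
P[k] for k >= 4: shift by delta = -1
  P[0] = 7 + 0 = 7
  P[1] = 8 + 0 = 8
  P[2] = 17 + 0 = 17
  P[3] = 33 + 0 = 33
  P[4] = 44 + -1 = 43
  P[5] = 49 + -1 = 48
  P[6] = 44 + -1 = 43
  P[7] = 63 + -1 = 62
  P[8] = 74 + -1 = 73

Answer: [7, 8, 17, 33, 43, 48, 43, 62, 73]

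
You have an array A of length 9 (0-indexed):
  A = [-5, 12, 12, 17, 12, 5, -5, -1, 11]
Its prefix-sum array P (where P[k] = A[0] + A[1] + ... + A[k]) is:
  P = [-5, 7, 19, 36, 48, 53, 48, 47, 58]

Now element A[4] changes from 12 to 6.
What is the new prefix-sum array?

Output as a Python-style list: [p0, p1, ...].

Answer: [-5, 7, 19, 36, 42, 47, 42, 41, 52]

Derivation:
Change: A[4] 12 -> 6, delta = -6
P[k] for k < 4: unchanged (A[4] not included)
P[k] for k >= 4: shift by delta = -6
  P[0] = -5 + 0 = -5
  P[1] = 7 + 0 = 7
  P[2] = 19 + 0 = 19
  P[3] = 36 + 0 = 36
  P[4] = 48 + -6 = 42
  P[5] = 53 + -6 = 47
  P[6] = 48 + -6 = 42
  P[7] = 47 + -6 = 41
  P[8] = 58 + -6 = 52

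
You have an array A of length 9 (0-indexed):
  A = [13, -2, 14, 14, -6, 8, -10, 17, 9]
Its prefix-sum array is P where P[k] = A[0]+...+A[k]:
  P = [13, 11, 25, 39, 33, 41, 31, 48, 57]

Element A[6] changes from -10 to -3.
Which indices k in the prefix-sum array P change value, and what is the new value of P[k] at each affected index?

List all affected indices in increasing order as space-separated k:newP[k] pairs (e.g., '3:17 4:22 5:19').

Answer: 6:38 7:55 8:64

Derivation:
P[k] = A[0] + ... + A[k]
P[k] includes A[6] iff k >= 6
Affected indices: 6, 7, ..., 8; delta = 7
  P[6]: 31 + 7 = 38
  P[7]: 48 + 7 = 55
  P[8]: 57 + 7 = 64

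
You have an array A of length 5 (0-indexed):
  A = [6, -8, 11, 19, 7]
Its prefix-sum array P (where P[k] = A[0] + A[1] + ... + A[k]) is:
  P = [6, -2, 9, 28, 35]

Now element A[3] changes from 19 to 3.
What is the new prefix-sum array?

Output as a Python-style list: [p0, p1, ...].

Change: A[3] 19 -> 3, delta = -16
P[k] for k < 3: unchanged (A[3] not included)
P[k] for k >= 3: shift by delta = -16
  P[0] = 6 + 0 = 6
  P[1] = -2 + 0 = -2
  P[2] = 9 + 0 = 9
  P[3] = 28 + -16 = 12
  P[4] = 35 + -16 = 19

Answer: [6, -2, 9, 12, 19]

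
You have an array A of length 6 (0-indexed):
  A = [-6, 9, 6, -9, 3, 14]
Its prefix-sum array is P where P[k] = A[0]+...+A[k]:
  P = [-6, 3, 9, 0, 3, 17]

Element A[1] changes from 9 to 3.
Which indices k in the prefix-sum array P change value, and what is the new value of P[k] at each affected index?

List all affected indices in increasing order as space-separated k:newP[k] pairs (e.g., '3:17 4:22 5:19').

Answer: 1:-3 2:3 3:-6 4:-3 5:11

Derivation:
P[k] = A[0] + ... + A[k]
P[k] includes A[1] iff k >= 1
Affected indices: 1, 2, ..., 5; delta = -6
  P[1]: 3 + -6 = -3
  P[2]: 9 + -6 = 3
  P[3]: 0 + -6 = -6
  P[4]: 3 + -6 = -3
  P[5]: 17 + -6 = 11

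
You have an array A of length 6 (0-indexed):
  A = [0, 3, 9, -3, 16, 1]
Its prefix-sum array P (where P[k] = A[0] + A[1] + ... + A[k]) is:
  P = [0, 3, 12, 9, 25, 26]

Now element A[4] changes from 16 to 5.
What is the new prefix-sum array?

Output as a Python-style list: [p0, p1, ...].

Answer: [0, 3, 12, 9, 14, 15]

Derivation:
Change: A[4] 16 -> 5, delta = -11
P[k] for k < 4: unchanged (A[4] not included)
P[k] for k >= 4: shift by delta = -11
  P[0] = 0 + 0 = 0
  P[1] = 3 + 0 = 3
  P[2] = 12 + 0 = 12
  P[3] = 9 + 0 = 9
  P[4] = 25 + -11 = 14
  P[5] = 26 + -11 = 15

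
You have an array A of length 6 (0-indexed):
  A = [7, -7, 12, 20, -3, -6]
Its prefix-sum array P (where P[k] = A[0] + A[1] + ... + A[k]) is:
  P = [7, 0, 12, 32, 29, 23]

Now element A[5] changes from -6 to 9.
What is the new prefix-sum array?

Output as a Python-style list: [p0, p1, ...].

Change: A[5] -6 -> 9, delta = 15
P[k] for k < 5: unchanged (A[5] not included)
P[k] for k >= 5: shift by delta = 15
  P[0] = 7 + 0 = 7
  P[1] = 0 + 0 = 0
  P[2] = 12 + 0 = 12
  P[3] = 32 + 0 = 32
  P[4] = 29 + 0 = 29
  P[5] = 23 + 15 = 38

Answer: [7, 0, 12, 32, 29, 38]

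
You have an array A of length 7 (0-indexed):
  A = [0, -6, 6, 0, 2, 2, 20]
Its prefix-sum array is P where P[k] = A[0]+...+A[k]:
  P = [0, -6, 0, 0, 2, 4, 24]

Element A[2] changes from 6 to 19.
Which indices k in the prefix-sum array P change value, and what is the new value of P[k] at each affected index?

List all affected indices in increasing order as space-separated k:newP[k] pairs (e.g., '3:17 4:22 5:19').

Answer: 2:13 3:13 4:15 5:17 6:37

Derivation:
P[k] = A[0] + ... + A[k]
P[k] includes A[2] iff k >= 2
Affected indices: 2, 3, ..., 6; delta = 13
  P[2]: 0 + 13 = 13
  P[3]: 0 + 13 = 13
  P[4]: 2 + 13 = 15
  P[5]: 4 + 13 = 17
  P[6]: 24 + 13 = 37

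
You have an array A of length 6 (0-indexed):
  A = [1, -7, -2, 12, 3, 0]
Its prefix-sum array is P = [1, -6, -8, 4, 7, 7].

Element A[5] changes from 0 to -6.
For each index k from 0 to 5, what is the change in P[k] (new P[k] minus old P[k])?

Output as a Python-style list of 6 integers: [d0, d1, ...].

Element change: A[5] 0 -> -6, delta = -6
For k < 5: P[k] unchanged, delta_P[k] = 0
For k >= 5: P[k] shifts by exactly -6
Delta array: [0, 0, 0, 0, 0, -6]

Answer: [0, 0, 0, 0, 0, -6]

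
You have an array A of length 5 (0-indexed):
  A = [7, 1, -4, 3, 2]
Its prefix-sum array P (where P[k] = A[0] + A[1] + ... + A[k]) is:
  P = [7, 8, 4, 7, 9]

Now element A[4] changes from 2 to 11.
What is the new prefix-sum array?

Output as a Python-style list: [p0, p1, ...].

Change: A[4] 2 -> 11, delta = 9
P[k] for k < 4: unchanged (A[4] not included)
P[k] for k >= 4: shift by delta = 9
  P[0] = 7 + 0 = 7
  P[1] = 8 + 0 = 8
  P[2] = 4 + 0 = 4
  P[3] = 7 + 0 = 7
  P[4] = 9 + 9 = 18

Answer: [7, 8, 4, 7, 18]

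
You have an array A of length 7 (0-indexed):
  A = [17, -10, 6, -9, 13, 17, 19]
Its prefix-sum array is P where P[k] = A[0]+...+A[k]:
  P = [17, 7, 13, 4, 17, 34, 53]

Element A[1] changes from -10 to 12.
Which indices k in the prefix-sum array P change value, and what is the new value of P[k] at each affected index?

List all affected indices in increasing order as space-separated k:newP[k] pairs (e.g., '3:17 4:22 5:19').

P[k] = A[0] + ... + A[k]
P[k] includes A[1] iff k >= 1
Affected indices: 1, 2, ..., 6; delta = 22
  P[1]: 7 + 22 = 29
  P[2]: 13 + 22 = 35
  P[3]: 4 + 22 = 26
  P[4]: 17 + 22 = 39
  P[5]: 34 + 22 = 56
  P[6]: 53 + 22 = 75

Answer: 1:29 2:35 3:26 4:39 5:56 6:75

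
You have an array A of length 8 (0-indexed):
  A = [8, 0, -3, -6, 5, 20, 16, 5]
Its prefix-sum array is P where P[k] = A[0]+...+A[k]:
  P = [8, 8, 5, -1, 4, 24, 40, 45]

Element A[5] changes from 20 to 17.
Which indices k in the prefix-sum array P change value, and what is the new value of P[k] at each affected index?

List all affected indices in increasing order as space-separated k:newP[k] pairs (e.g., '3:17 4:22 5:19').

Answer: 5:21 6:37 7:42

Derivation:
P[k] = A[0] + ... + A[k]
P[k] includes A[5] iff k >= 5
Affected indices: 5, 6, ..., 7; delta = -3
  P[5]: 24 + -3 = 21
  P[6]: 40 + -3 = 37
  P[7]: 45 + -3 = 42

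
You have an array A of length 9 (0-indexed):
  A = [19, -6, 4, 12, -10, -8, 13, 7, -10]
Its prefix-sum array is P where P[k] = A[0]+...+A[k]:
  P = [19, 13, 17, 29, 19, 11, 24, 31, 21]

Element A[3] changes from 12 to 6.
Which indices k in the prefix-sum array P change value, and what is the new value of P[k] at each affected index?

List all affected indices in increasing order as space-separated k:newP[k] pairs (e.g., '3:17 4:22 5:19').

Answer: 3:23 4:13 5:5 6:18 7:25 8:15

Derivation:
P[k] = A[0] + ... + A[k]
P[k] includes A[3] iff k >= 3
Affected indices: 3, 4, ..., 8; delta = -6
  P[3]: 29 + -6 = 23
  P[4]: 19 + -6 = 13
  P[5]: 11 + -6 = 5
  P[6]: 24 + -6 = 18
  P[7]: 31 + -6 = 25
  P[8]: 21 + -6 = 15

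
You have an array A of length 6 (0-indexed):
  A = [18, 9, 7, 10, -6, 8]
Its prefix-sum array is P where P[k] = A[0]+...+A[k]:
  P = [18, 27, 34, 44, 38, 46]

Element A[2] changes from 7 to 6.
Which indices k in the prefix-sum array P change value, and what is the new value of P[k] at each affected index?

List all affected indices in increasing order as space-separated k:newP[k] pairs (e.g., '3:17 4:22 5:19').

P[k] = A[0] + ... + A[k]
P[k] includes A[2] iff k >= 2
Affected indices: 2, 3, ..., 5; delta = -1
  P[2]: 34 + -1 = 33
  P[3]: 44 + -1 = 43
  P[4]: 38 + -1 = 37
  P[5]: 46 + -1 = 45

Answer: 2:33 3:43 4:37 5:45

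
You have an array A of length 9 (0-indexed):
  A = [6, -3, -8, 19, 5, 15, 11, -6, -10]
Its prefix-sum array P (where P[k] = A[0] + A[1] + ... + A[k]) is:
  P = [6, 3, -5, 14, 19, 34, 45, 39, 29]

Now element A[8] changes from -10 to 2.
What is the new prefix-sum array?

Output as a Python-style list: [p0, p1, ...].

Change: A[8] -10 -> 2, delta = 12
P[k] for k < 8: unchanged (A[8] not included)
P[k] for k >= 8: shift by delta = 12
  P[0] = 6 + 0 = 6
  P[1] = 3 + 0 = 3
  P[2] = -5 + 0 = -5
  P[3] = 14 + 0 = 14
  P[4] = 19 + 0 = 19
  P[5] = 34 + 0 = 34
  P[6] = 45 + 0 = 45
  P[7] = 39 + 0 = 39
  P[8] = 29 + 12 = 41

Answer: [6, 3, -5, 14, 19, 34, 45, 39, 41]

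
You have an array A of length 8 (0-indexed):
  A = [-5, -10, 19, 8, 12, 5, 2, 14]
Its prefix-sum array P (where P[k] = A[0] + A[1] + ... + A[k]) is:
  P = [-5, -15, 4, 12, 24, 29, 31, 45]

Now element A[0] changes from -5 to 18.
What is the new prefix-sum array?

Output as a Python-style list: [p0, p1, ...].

Change: A[0] -5 -> 18, delta = 23
P[k] for k < 0: unchanged (A[0] not included)
P[k] for k >= 0: shift by delta = 23
  P[0] = -5 + 23 = 18
  P[1] = -15 + 23 = 8
  P[2] = 4 + 23 = 27
  P[3] = 12 + 23 = 35
  P[4] = 24 + 23 = 47
  P[5] = 29 + 23 = 52
  P[6] = 31 + 23 = 54
  P[7] = 45 + 23 = 68

Answer: [18, 8, 27, 35, 47, 52, 54, 68]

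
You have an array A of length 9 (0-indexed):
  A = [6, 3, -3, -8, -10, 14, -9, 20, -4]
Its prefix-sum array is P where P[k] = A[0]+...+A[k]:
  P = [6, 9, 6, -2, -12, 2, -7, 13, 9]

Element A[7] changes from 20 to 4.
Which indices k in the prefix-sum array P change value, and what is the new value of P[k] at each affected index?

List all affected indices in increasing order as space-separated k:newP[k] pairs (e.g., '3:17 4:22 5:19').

Answer: 7:-3 8:-7

Derivation:
P[k] = A[0] + ... + A[k]
P[k] includes A[7] iff k >= 7
Affected indices: 7, 8, ..., 8; delta = -16
  P[7]: 13 + -16 = -3
  P[8]: 9 + -16 = -7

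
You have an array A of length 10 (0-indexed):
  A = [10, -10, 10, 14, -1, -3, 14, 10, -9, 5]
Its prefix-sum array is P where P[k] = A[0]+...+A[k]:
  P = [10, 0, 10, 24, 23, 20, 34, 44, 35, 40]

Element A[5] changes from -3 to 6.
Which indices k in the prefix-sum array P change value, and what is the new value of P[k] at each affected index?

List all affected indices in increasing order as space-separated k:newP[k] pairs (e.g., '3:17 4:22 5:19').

P[k] = A[0] + ... + A[k]
P[k] includes A[5] iff k >= 5
Affected indices: 5, 6, ..., 9; delta = 9
  P[5]: 20 + 9 = 29
  P[6]: 34 + 9 = 43
  P[7]: 44 + 9 = 53
  P[8]: 35 + 9 = 44
  P[9]: 40 + 9 = 49

Answer: 5:29 6:43 7:53 8:44 9:49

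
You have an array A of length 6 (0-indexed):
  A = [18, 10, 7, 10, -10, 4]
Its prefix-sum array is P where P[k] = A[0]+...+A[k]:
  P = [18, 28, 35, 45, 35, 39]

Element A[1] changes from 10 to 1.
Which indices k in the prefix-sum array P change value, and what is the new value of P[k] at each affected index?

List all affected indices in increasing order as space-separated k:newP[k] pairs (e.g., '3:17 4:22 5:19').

Answer: 1:19 2:26 3:36 4:26 5:30

Derivation:
P[k] = A[0] + ... + A[k]
P[k] includes A[1] iff k >= 1
Affected indices: 1, 2, ..., 5; delta = -9
  P[1]: 28 + -9 = 19
  P[2]: 35 + -9 = 26
  P[3]: 45 + -9 = 36
  P[4]: 35 + -9 = 26
  P[5]: 39 + -9 = 30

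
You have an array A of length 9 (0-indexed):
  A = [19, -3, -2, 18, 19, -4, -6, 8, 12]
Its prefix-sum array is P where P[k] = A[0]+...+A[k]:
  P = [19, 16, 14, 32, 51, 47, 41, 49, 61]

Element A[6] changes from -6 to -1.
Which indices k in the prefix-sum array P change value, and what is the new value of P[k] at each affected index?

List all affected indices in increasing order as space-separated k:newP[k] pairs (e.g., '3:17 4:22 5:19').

Answer: 6:46 7:54 8:66

Derivation:
P[k] = A[0] + ... + A[k]
P[k] includes A[6] iff k >= 6
Affected indices: 6, 7, ..., 8; delta = 5
  P[6]: 41 + 5 = 46
  P[7]: 49 + 5 = 54
  P[8]: 61 + 5 = 66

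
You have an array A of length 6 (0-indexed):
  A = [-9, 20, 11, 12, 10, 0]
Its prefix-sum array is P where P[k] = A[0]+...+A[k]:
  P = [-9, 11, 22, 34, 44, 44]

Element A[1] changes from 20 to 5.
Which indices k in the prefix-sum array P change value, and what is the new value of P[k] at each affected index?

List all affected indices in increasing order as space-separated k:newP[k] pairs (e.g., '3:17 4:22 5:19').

P[k] = A[0] + ... + A[k]
P[k] includes A[1] iff k >= 1
Affected indices: 1, 2, ..., 5; delta = -15
  P[1]: 11 + -15 = -4
  P[2]: 22 + -15 = 7
  P[3]: 34 + -15 = 19
  P[4]: 44 + -15 = 29
  P[5]: 44 + -15 = 29

Answer: 1:-4 2:7 3:19 4:29 5:29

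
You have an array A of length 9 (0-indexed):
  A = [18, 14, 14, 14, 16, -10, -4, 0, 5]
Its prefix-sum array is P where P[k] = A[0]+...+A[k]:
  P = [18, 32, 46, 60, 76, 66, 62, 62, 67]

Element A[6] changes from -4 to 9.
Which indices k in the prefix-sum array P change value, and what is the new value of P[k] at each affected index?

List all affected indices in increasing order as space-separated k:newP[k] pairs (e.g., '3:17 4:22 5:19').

P[k] = A[0] + ... + A[k]
P[k] includes A[6] iff k >= 6
Affected indices: 6, 7, ..., 8; delta = 13
  P[6]: 62 + 13 = 75
  P[7]: 62 + 13 = 75
  P[8]: 67 + 13 = 80

Answer: 6:75 7:75 8:80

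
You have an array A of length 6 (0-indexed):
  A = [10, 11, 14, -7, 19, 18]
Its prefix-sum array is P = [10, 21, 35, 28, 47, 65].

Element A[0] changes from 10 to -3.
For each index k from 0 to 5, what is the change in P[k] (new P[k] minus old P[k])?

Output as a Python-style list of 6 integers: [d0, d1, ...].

Answer: [-13, -13, -13, -13, -13, -13]

Derivation:
Element change: A[0] 10 -> -3, delta = -13
For k < 0: P[k] unchanged, delta_P[k] = 0
For k >= 0: P[k] shifts by exactly -13
Delta array: [-13, -13, -13, -13, -13, -13]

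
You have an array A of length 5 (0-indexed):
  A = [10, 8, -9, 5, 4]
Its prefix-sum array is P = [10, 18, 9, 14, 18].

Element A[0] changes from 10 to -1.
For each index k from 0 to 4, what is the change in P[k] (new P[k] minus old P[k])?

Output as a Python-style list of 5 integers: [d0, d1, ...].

Element change: A[0] 10 -> -1, delta = -11
For k < 0: P[k] unchanged, delta_P[k] = 0
For k >= 0: P[k] shifts by exactly -11
Delta array: [-11, -11, -11, -11, -11]

Answer: [-11, -11, -11, -11, -11]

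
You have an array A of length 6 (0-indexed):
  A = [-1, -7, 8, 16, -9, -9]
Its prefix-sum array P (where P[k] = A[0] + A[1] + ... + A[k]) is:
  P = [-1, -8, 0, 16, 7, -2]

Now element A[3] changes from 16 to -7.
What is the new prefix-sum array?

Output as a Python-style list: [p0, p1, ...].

Answer: [-1, -8, 0, -7, -16, -25]

Derivation:
Change: A[3] 16 -> -7, delta = -23
P[k] for k < 3: unchanged (A[3] not included)
P[k] for k >= 3: shift by delta = -23
  P[0] = -1 + 0 = -1
  P[1] = -8 + 0 = -8
  P[2] = 0 + 0 = 0
  P[3] = 16 + -23 = -7
  P[4] = 7 + -23 = -16
  P[5] = -2 + -23 = -25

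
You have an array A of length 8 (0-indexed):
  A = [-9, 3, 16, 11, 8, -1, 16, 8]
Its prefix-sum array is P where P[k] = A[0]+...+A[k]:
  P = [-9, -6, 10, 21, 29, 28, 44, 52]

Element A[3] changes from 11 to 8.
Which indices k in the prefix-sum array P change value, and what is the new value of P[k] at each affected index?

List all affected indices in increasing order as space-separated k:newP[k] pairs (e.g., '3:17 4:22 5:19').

Answer: 3:18 4:26 5:25 6:41 7:49

Derivation:
P[k] = A[0] + ... + A[k]
P[k] includes A[3] iff k >= 3
Affected indices: 3, 4, ..., 7; delta = -3
  P[3]: 21 + -3 = 18
  P[4]: 29 + -3 = 26
  P[5]: 28 + -3 = 25
  P[6]: 44 + -3 = 41
  P[7]: 52 + -3 = 49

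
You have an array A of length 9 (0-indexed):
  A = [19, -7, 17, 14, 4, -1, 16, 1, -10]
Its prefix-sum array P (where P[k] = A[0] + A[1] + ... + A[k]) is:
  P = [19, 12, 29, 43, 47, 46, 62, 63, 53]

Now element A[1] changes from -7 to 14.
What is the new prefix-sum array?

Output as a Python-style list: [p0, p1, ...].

Answer: [19, 33, 50, 64, 68, 67, 83, 84, 74]

Derivation:
Change: A[1] -7 -> 14, delta = 21
P[k] for k < 1: unchanged (A[1] not included)
P[k] for k >= 1: shift by delta = 21
  P[0] = 19 + 0 = 19
  P[1] = 12 + 21 = 33
  P[2] = 29 + 21 = 50
  P[3] = 43 + 21 = 64
  P[4] = 47 + 21 = 68
  P[5] = 46 + 21 = 67
  P[6] = 62 + 21 = 83
  P[7] = 63 + 21 = 84
  P[8] = 53 + 21 = 74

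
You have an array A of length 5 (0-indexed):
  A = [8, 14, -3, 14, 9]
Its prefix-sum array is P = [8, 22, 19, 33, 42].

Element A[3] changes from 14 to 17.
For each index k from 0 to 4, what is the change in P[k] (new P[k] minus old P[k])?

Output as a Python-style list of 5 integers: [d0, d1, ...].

Element change: A[3] 14 -> 17, delta = 3
For k < 3: P[k] unchanged, delta_P[k] = 0
For k >= 3: P[k] shifts by exactly 3
Delta array: [0, 0, 0, 3, 3]

Answer: [0, 0, 0, 3, 3]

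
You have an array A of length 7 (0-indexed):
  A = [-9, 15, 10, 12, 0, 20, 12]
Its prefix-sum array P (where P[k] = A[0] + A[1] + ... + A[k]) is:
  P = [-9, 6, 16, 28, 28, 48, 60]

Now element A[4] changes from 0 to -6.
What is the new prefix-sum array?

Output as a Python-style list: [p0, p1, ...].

Change: A[4] 0 -> -6, delta = -6
P[k] for k < 4: unchanged (A[4] not included)
P[k] for k >= 4: shift by delta = -6
  P[0] = -9 + 0 = -9
  P[1] = 6 + 0 = 6
  P[2] = 16 + 0 = 16
  P[3] = 28 + 0 = 28
  P[4] = 28 + -6 = 22
  P[5] = 48 + -6 = 42
  P[6] = 60 + -6 = 54

Answer: [-9, 6, 16, 28, 22, 42, 54]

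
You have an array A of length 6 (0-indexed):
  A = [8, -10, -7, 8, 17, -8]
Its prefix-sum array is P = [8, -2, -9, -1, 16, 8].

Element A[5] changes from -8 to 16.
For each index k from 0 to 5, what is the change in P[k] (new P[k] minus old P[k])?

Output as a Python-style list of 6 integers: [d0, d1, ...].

Element change: A[5] -8 -> 16, delta = 24
For k < 5: P[k] unchanged, delta_P[k] = 0
For k >= 5: P[k] shifts by exactly 24
Delta array: [0, 0, 0, 0, 0, 24]

Answer: [0, 0, 0, 0, 0, 24]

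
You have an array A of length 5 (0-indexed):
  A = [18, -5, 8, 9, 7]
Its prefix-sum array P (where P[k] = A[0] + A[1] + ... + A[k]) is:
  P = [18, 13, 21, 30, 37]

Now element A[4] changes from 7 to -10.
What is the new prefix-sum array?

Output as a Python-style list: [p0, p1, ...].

Answer: [18, 13, 21, 30, 20]

Derivation:
Change: A[4] 7 -> -10, delta = -17
P[k] for k < 4: unchanged (A[4] not included)
P[k] for k >= 4: shift by delta = -17
  P[0] = 18 + 0 = 18
  P[1] = 13 + 0 = 13
  P[2] = 21 + 0 = 21
  P[3] = 30 + 0 = 30
  P[4] = 37 + -17 = 20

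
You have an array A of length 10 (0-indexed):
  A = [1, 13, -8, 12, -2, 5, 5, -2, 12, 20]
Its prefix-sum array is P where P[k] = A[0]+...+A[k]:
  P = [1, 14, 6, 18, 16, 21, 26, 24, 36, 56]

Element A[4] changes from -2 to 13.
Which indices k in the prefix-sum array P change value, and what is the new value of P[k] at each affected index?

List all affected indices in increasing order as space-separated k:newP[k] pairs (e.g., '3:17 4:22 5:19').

Answer: 4:31 5:36 6:41 7:39 8:51 9:71

Derivation:
P[k] = A[0] + ... + A[k]
P[k] includes A[4] iff k >= 4
Affected indices: 4, 5, ..., 9; delta = 15
  P[4]: 16 + 15 = 31
  P[5]: 21 + 15 = 36
  P[6]: 26 + 15 = 41
  P[7]: 24 + 15 = 39
  P[8]: 36 + 15 = 51
  P[9]: 56 + 15 = 71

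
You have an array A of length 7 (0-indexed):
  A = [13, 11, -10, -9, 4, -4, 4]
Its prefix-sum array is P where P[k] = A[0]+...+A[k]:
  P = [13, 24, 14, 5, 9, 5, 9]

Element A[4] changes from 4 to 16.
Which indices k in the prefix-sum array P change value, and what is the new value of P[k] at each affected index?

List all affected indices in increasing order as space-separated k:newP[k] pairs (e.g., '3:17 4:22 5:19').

Answer: 4:21 5:17 6:21

Derivation:
P[k] = A[0] + ... + A[k]
P[k] includes A[4] iff k >= 4
Affected indices: 4, 5, ..., 6; delta = 12
  P[4]: 9 + 12 = 21
  P[5]: 5 + 12 = 17
  P[6]: 9 + 12 = 21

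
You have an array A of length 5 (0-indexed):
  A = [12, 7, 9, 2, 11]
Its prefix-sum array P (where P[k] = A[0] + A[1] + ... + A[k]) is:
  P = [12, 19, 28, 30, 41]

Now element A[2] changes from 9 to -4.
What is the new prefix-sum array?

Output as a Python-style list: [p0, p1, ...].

Answer: [12, 19, 15, 17, 28]

Derivation:
Change: A[2] 9 -> -4, delta = -13
P[k] for k < 2: unchanged (A[2] not included)
P[k] for k >= 2: shift by delta = -13
  P[0] = 12 + 0 = 12
  P[1] = 19 + 0 = 19
  P[2] = 28 + -13 = 15
  P[3] = 30 + -13 = 17
  P[4] = 41 + -13 = 28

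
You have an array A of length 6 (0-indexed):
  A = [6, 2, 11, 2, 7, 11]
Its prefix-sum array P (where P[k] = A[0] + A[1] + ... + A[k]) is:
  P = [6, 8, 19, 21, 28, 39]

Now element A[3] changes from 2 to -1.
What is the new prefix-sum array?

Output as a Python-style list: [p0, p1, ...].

Answer: [6, 8, 19, 18, 25, 36]

Derivation:
Change: A[3] 2 -> -1, delta = -3
P[k] for k < 3: unchanged (A[3] not included)
P[k] for k >= 3: shift by delta = -3
  P[0] = 6 + 0 = 6
  P[1] = 8 + 0 = 8
  P[2] = 19 + 0 = 19
  P[3] = 21 + -3 = 18
  P[4] = 28 + -3 = 25
  P[5] = 39 + -3 = 36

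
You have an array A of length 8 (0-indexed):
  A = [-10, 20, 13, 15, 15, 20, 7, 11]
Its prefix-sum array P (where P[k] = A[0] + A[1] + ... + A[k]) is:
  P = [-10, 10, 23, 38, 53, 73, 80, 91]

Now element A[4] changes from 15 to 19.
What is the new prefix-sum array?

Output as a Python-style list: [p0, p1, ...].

Answer: [-10, 10, 23, 38, 57, 77, 84, 95]

Derivation:
Change: A[4] 15 -> 19, delta = 4
P[k] for k < 4: unchanged (A[4] not included)
P[k] for k >= 4: shift by delta = 4
  P[0] = -10 + 0 = -10
  P[1] = 10 + 0 = 10
  P[2] = 23 + 0 = 23
  P[3] = 38 + 0 = 38
  P[4] = 53 + 4 = 57
  P[5] = 73 + 4 = 77
  P[6] = 80 + 4 = 84
  P[7] = 91 + 4 = 95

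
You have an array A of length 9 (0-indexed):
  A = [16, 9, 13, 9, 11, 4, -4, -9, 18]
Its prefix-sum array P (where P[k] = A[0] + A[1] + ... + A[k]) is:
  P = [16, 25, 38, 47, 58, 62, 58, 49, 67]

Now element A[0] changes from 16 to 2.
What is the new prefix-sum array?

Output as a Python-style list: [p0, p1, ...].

Change: A[0] 16 -> 2, delta = -14
P[k] for k < 0: unchanged (A[0] not included)
P[k] for k >= 0: shift by delta = -14
  P[0] = 16 + -14 = 2
  P[1] = 25 + -14 = 11
  P[2] = 38 + -14 = 24
  P[3] = 47 + -14 = 33
  P[4] = 58 + -14 = 44
  P[5] = 62 + -14 = 48
  P[6] = 58 + -14 = 44
  P[7] = 49 + -14 = 35
  P[8] = 67 + -14 = 53

Answer: [2, 11, 24, 33, 44, 48, 44, 35, 53]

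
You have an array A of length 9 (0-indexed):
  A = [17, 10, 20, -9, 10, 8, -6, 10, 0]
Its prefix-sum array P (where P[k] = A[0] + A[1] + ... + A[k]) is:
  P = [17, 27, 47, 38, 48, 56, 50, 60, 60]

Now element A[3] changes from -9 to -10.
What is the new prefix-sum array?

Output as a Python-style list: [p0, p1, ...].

Answer: [17, 27, 47, 37, 47, 55, 49, 59, 59]

Derivation:
Change: A[3] -9 -> -10, delta = -1
P[k] for k < 3: unchanged (A[3] not included)
P[k] for k >= 3: shift by delta = -1
  P[0] = 17 + 0 = 17
  P[1] = 27 + 0 = 27
  P[2] = 47 + 0 = 47
  P[3] = 38 + -1 = 37
  P[4] = 48 + -1 = 47
  P[5] = 56 + -1 = 55
  P[6] = 50 + -1 = 49
  P[7] = 60 + -1 = 59
  P[8] = 60 + -1 = 59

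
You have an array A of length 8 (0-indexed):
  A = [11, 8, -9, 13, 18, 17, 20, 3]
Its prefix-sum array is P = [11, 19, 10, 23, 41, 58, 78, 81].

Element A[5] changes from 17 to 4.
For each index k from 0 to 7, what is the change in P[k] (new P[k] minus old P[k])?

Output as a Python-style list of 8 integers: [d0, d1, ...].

Answer: [0, 0, 0, 0, 0, -13, -13, -13]

Derivation:
Element change: A[5] 17 -> 4, delta = -13
For k < 5: P[k] unchanged, delta_P[k] = 0
For k >= 5: P[k] shifts by exactly -13
Delta array: [0, 0, 0, 0, 0, -13, -13, -13]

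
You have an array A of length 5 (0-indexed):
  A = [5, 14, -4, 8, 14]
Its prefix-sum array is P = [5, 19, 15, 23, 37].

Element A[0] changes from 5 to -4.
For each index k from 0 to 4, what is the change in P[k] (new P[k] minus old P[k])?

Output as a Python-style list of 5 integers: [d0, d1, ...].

Element change: A[0] 5 -> -4, delta = -9
For k < 0: P[k] unchanged, delta_P[k] = 0
For k >= 0: P[k] shifts by exactly -9
Delta array: [-9, -9, -9, -9, -9]

Answer: [-9, -9, -9, -9, -9]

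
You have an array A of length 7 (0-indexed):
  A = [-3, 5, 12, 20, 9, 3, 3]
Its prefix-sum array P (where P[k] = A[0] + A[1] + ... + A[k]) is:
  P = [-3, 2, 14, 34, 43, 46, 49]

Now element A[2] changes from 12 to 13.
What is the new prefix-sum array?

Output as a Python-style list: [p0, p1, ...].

Answer: [-3, 2, 15, 35, 44, 47, 50]

Derivation:
Change: A[2] 12 -> 13, delta = 1
P[k] for k < 2: unchanged (A[2] not included)
P[k] for k >= 2: shift by delta = 1
  P[0] = -3 + 0 = -3
  P[1] = 2 + 0 = 2
  P[2] = 14 + 1 = 15
  P[3] = 34 + 1 = 35
  P[4] = 43 + 1 = 44
  P[5] = 46 + 1 = 47
  P[6] = 49 + 1 = 50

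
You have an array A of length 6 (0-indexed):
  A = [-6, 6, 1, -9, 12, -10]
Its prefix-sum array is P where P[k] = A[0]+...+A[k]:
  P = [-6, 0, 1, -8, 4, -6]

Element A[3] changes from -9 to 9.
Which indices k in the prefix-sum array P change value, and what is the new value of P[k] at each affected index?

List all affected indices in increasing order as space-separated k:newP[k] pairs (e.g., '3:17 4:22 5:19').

P[k] = A[0] + ... + A[k]
P[k] includes A[3] iff k >= 3
Affected indices: 3, 4, ..., 5; delta = 18
  P[3]: -8 + 18 = 10
  P[4]: 4 + 18 = 22
  P[5]: -6 + 18 = 12

Answer: 3:10 4:22 5:12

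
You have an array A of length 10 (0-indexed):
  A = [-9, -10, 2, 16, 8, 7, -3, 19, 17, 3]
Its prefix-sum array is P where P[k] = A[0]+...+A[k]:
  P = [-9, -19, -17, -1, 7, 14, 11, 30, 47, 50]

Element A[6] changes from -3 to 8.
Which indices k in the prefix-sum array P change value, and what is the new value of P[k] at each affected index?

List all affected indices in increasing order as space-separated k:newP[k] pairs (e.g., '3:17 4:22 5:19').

P[k] = A[0] + ... + A[k]
P[k] includes A[6] iff k >= 6
Affected indices: 6, 7, ..., 9; delta = 11
  P[6]: 11 + 11 = 22
  P[7]: 30 + 11 = 41
  P[8]: 47 + 11 = 58
  P[9]: 50 + 11 = 61

Answer: 6:22 7:41 8:58 9:61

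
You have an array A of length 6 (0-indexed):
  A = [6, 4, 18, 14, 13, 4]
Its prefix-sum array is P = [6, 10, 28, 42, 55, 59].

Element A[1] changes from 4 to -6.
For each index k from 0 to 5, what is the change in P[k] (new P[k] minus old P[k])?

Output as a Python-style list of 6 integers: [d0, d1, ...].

Answer: [0, -10, -10, -10, -10, -10]

Derivation:
Element change: A[1] 4 -> -6, delta = -10
For k < 1: P[k] unchanged, delta_P[k] = 0
For k >= 1: P[k] shifts by exactly -10
Delta array: [0, -10, -10, -10, -10, -10]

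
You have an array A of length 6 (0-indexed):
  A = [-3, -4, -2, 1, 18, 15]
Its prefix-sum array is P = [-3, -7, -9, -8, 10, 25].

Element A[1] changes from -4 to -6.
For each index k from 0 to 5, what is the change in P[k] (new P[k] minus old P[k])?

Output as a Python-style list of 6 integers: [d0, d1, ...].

Element change: A[1] -4 -> -6, delta = -2
For k < 1: P[k] unchanged, delta_P[k] = 0
For k >= 1: P[k] shifts by exactly -2
Delta array: [0, -2, -2, -2, -2, -2]

Answer: [0, -2, -2, -2, -2, -2]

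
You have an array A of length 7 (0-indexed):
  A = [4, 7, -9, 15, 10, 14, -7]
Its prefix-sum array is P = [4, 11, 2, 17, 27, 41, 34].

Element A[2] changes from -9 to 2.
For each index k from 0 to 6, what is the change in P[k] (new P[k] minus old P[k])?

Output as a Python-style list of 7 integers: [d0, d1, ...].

Element change: A[2] -9 -> 2, delta = 11
For k < 2: P[k] unchanged, delta_P[k] = 0
For k >= 2: P[k] shifts by exactly 11
Delta array: [0, 0, 11, 11, 11, 11, 11]

Answer: [0, 0, 11, 11, 11, 11, 11]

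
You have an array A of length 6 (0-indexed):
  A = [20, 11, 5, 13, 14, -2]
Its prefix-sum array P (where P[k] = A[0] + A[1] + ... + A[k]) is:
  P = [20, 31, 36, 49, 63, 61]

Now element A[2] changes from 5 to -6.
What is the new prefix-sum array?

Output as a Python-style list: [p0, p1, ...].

Answer: [20, 31, 25, 38, 52, 50]

Derivation:
Change: A[2] 5 -> -6, delta = -11
P[k] for k < 2: unchanged (A[2] not included)
P[k] for k >= 2: shift by delta = -11
  P[0] = 20 + 0 = 20
  P[1] = 31 + 0 = 31
  P[2] = 36 + -11 = 25
  P[3] = 49 + -11 = 38
  P[4] = 63 + -11 = 52
  P[5] = 61 + -11 = 50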